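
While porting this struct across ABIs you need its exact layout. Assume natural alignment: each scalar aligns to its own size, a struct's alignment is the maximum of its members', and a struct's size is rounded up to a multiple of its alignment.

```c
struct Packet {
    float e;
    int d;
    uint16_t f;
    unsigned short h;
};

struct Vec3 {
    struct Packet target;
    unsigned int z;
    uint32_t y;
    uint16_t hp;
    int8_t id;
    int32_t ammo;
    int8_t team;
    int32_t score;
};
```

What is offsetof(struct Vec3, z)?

12

Packet: @0: e [4B, align 4] → 4; @4: d [4B, align 4] → 8; @8: f [2B, align 2] → 10; @10: h [2B, align 2] → 12; size 12, align 4
@0: target [12B, align 4] → 12
@12: z [4B, align 4] → 16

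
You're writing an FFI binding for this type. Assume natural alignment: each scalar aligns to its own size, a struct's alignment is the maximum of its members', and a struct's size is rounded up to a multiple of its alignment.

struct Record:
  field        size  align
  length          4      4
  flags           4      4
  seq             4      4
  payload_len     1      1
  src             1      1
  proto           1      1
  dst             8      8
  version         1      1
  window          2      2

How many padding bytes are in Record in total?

6

length at 0 (size 4, align 4) → ends 4
flags at 4 (size 4, align 4) → ends 8
seq at 8 (size 4, align 4) → ends 12
payload_len at 12 (size 1, align 1) → ends 13
src at 13 (size 1, align 1) → ends 14
proto at 14 (size 1, align 1) → ends 15
pad 1 to align 8 for dst
dst at 16 (size 8, align 8) → ends 24
version at 24 (size 1, align 1) → ends 25
pad 1 to align 2 for window
window at 26 (size 2, align 2) → ends 28
tail pad 4 to reach multiple of 8
total 32 bytes, alignment 8
data bytes 26, size 32 → padding 6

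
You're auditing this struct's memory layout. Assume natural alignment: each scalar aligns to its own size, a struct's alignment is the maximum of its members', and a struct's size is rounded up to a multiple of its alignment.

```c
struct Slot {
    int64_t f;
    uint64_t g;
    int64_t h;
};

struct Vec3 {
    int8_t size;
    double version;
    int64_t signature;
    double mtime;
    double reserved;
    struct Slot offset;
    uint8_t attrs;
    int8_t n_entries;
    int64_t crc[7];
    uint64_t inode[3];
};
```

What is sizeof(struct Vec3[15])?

Slot: @0: f [8B, align 8] → 8; @8: g [8B, align 8] → 16; @16: h [8B, align 8] → 24; size 24, align 8
@0: size [1B, align 1] → 1
+7 pad (align 8)
@8: version [8B, align 8] → 16
@16: signature [8B, align 8] → 24
@24: mtime [8B, align 8] → 32
@32: reserved [8B, align 8] → 40
@40: offset [24B, align 8] → 64
@64: attrs [1B, align 1] → 65
@65: n_entries [1B, align 1] → 66
+6 pad (align 8)
@72: crc [56B, align 8] → 128
@128: inode [24B, align 8] → 152
size 152, align 8
array of 15: 15 × 152 = 2280

2280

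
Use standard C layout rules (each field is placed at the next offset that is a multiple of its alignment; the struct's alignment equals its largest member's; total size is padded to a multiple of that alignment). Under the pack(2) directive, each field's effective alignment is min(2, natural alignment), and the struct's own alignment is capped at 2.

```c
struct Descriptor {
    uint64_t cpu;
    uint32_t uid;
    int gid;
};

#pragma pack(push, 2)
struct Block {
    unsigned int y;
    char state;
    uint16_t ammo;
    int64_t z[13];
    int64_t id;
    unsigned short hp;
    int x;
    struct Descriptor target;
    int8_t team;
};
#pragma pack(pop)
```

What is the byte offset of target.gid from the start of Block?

Descriptor: cpu at 0 (size 8, align 8) → ends 8; uid at 8 (size 4, align 4) → ends 12; gid at 12 (size 4, align 4) → ends 16; total 16 bytes, alignment 8
y at 0 (size 4, align 2) → ends 4
state at 4 (size 1, align 1) → ends 5
pad 1 to align 2 for ammo
ammo at 6 (size 2, align 2) → ends 8
z at 8 (size 104, align 2) → ends 112
id at 112 (size 8, align 2) → ends 120
hp at 120 (size 2, align 2) → ends 122
x at 122 (size 4, align 2) → ends 126
target at 126 (size 16, align 2) → ends 142
within Descriptor: gid at 12
126 + 12 = 138

138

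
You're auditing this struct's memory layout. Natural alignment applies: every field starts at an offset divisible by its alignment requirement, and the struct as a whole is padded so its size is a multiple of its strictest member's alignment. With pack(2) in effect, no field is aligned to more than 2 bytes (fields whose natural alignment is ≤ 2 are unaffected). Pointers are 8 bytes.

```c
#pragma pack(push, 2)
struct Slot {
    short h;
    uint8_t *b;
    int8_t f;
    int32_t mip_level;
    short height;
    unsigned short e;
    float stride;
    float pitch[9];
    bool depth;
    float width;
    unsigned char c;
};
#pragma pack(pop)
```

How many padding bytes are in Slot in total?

0..2  h  (2B, 2-aligned)
2..10  b  (8B, 2-aligned)
10..11  f  (1B, 1-aligned)
11..12  -- padding (1B)
12..16  mip_level  (4B, 2-aligned)
16..18  height  (2B, 2-aligned)
18..20  e  (2B, 2-aligned)
20..24  stride  (4B, 2-aligned)
24..60  pitch  (36B, 2-aligned)
60..61  depth  (1B, 1-aligned)
61..62  -- padding (1B)
62..66  width  (4B, 2-aligned)
66..67  c  (1B, 1-aligned)
67..68  -- tail padding (1B)
sizeof = 68, alignof = 2
data bytes 65, size 68 → padding 3

3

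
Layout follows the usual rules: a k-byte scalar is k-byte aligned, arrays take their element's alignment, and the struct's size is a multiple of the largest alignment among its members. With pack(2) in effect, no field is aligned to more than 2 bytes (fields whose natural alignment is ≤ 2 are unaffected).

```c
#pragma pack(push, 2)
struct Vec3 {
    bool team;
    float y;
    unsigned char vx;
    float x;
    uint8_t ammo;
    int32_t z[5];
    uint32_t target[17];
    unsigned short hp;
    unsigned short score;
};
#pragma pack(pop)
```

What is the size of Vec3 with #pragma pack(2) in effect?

106

0..1  team  (1B, 1-aligned)
1..2  -- padding (1B)
2..6  y  (4B, 2-aligned)
6..7  vx  (1B, 1-aligned)
7..8  -- padding (1B)
8..12  x  (4B, 2-aligned)
12..13  ammo  (1B, 1-aligned)
13..14  -- padding (1B)
14..34  z  (20B, 2-aligned)
34..102  target  (68B, 2-aligned)
102..104  hp  (2B, 2-aligned)
104..106  score  (2B, 2-aligned)
sizeof = 106, alignof = 2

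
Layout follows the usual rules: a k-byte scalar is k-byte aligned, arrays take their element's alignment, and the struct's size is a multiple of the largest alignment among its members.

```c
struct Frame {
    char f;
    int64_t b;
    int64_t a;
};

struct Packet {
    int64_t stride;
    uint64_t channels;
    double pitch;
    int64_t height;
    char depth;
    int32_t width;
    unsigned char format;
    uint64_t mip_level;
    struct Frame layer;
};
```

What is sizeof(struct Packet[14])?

Frame: 0..1  f  (1B, 1-aligned); 1..8  -- padding (7B); 8..16  b  (8B, 8-aligned); 16..24  a  (8B, 8-aligned); sizeof = 24, alignof = 8
0..8  stride  (8B, 8-aligned)
8..16  channels  (8B, 8-aligned)
16..24  pitch  (8B, 8-aligned)
24..32  height  (8B, 8-aligned)
32..33  depth  (1B, 1-aligned)
33..36  -- padding (3B)
36..40  width  (4B, 4-aligned)
40..41  format  (1B, 1-aligned)
41..48  -- padding (7B)
48..56  mip_level  (8B, 8-aligned)
56..80  layer  (24B, 8-aligned)
sizeof = 80, alignof = 8
array of 14: 14 × 80 = 1120

1120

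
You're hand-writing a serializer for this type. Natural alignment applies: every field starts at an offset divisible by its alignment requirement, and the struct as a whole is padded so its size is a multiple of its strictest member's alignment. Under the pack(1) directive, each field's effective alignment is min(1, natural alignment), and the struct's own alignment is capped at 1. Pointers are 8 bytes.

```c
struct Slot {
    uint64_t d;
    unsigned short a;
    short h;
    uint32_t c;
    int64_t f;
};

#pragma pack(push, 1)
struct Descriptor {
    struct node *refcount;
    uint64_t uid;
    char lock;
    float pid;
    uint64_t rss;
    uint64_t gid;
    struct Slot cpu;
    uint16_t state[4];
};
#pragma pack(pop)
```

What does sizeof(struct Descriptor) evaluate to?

Slot: d at 0 (size 8, align 8) → ends 8; a at 8 (size 2, align 2) → ends 10; h at 10 (size 2, align 2) → ends 12; c at 12 (size 4, align 4) → ends 16; f at 16 (size 8, align 8) → ends 24; total 24 bytes, alignment 8
refcount at 0 (size 8, align 1) → ends 8
uid at 8 (size 8, align 1) → ends 16
lock at 16 (size 1, align 1) → ends 17
pid at 17 (size 4, align 1) → ends 21
rss at 21 (size 8, align 1) → ends 29
gid at 29 (size 8, align 1) → ends 37
cpu at 37 (size 24, align 1) → ends 61
state at 61 (size 8, align 1) → ends 69
total 69 bytes, alignment 1

69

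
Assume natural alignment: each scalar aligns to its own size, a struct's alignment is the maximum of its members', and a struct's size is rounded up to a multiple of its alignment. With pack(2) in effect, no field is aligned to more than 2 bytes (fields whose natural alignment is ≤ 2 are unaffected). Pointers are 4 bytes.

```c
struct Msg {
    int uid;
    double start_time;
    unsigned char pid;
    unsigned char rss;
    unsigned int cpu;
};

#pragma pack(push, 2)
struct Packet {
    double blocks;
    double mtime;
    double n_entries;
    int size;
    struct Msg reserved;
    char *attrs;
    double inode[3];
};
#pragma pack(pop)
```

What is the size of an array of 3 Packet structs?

240

Msg: 0..4  uid  (4B, 4-aligned); 4..8  -- padding (4B); 8..16  start_time  (8B, 8-aligned); 16..17  pid  (1B, 1-aligned); 17..18  rss  (1B, 1-aligned); 18..20  -- padding (2B); 20..24  cpu  (4B, 4-aligned); sizeof = 24, alignof = 8
0..8  blocks  (8B, 2-aligned)
8..16  mtime  (8B, 2-aligned)
16..24  n_entries  (8B, 2-aligned)
24..28  size  (4B, 2-aligned)
28..52  reserved  (24B, 2-aligned)
52..56  attrs  (4B, 2-aligned)
56..80  inode  (24B, 2-aligned)
sizeof = 80, alignof = 2
array of 3: 3 × 80 = 240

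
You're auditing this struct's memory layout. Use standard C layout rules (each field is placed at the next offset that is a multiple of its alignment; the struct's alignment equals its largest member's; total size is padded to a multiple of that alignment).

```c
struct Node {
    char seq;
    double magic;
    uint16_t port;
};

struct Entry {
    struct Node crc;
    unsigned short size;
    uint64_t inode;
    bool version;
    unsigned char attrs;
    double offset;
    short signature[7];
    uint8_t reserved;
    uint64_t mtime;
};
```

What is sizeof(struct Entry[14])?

Node: 0..1  seq  (1B, 1-aligned); 1..8  -- padding (7B); 8..16  magic  (8B, 8-aligned); 16..18  port  (2B, 2-aligned); 18..24  -- tail padding (6B); sizeof = 24, alignof = 8
0..24  crc  (24B, 8-aligned)
24..26  size  (2B, 2-aligned)
26..32  -- padding (6B)
32..40  inode  (8B, 8-aligned)
40..41  version  (1B, 1-aligned)
41..42  attrs  (1B, 1-aligned)
42..48  -- padding (6B)
48..56  offset  (8B, 8-aligned)
56..70  signature  (14B, 2-aligned)
70..71  reserved  (1B, 1-aligned)
71..72  -- padding (1B)
72..80  mtime  (8B, 8-aligned)
sizeof = 80, alignof = 8
array of 14: 14 × 80 = 1120

1120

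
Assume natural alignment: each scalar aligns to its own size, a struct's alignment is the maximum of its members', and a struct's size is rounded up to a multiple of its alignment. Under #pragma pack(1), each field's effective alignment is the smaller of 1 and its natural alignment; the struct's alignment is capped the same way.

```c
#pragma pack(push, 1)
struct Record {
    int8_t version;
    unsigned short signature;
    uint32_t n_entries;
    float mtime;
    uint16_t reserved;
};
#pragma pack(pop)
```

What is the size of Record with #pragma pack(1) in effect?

0..1  version  (1B, 1-aligned)
1..3  signature  (2B, 1-aligned)
3..7  n_entries  (4B, 1-aligned)
7..11  mtime  (4B, 1-aligned)
11..13  reserved  (2B, 1-aligned)
sizeof = 13, alignof = 1

13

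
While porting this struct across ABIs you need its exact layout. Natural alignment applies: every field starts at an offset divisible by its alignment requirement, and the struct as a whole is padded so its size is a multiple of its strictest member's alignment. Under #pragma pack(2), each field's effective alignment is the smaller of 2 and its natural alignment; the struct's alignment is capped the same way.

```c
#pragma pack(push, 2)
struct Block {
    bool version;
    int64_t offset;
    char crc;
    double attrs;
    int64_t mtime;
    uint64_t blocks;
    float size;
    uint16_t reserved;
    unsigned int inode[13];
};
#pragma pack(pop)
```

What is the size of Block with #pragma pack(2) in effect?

94

@0: version [1B, align 1] → 1
+1 pad (align 2)
@2: offset [8B, align 2] → 10
@10: crc [1B, align 1] → 11
+1 pad (align 2)
@12: attrs [8B, align 2] → 20
@20: mtime [8B, align 2] → 28
@28: blocks [8B, align 2] → 36
@36: size [4B, align 2] → 40
@40: reserved [2B, align 2] → 42
@42: inode [52B, align 2] → 94
size 94, align 2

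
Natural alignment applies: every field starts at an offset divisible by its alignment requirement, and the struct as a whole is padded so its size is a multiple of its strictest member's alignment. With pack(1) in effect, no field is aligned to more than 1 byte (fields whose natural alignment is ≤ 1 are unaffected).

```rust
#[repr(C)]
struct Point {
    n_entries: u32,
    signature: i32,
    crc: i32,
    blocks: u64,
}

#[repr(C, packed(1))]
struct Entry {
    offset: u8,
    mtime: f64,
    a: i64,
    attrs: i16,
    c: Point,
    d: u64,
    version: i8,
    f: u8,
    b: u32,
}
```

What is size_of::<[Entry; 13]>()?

741

Point: 0..4  n_entries  (4B, 4-aligned); 4..8  signature  (4B, 4-aligned); 8..12  crc  (4B, 4-aligned); 12..16  -- padding (4B); 16..24  blocks  (8B, 8-aligned); sizeof = 24, alignof = 8
0..1  offset  (1B, 1-aligned)
1..9  mtime  (8B, 1-aligned)
9..17  a  (8B, 1-aligned)
17..19  attrs  (2B, 1-aligned)
19..43  c  (24B, 1-aligned)
43..51  d  (8B, 1-aligned)
51..52  version  (1B, 1-aligned)
52..53  f  (1B, 1-aligned)
53..57  b  (4B, 1-aligned)
sizeof = 57, alignof = 1
array of 13: 13 × 57 = 741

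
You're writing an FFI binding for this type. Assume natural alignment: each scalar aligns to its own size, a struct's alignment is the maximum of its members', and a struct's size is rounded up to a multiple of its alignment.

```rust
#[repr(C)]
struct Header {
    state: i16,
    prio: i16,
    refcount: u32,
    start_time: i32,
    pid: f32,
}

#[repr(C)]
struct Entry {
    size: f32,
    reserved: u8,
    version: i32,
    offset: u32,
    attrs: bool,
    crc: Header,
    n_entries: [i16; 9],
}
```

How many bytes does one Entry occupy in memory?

Header: @0: state [2B, align 2] → 2; @2: prio [2B, align 2] → 4; @4: refcount [4B, align 4] → 8; @8: start_time [4B, align 4] → 12; @12: pid [4B, align 4] → 16; size 16, align 4
@0: size [4B, align 4] → 4
@4: reserved [1B, align 1] → 5
+3 pad (align 4)
@8: version [4B, align 4] → 12
@12: offset [4B, align 4] → 16
@16: attrs [1B, align 1] → 17
+3 pad (align 4)
@20: crc [16B, align 4] → 36
@36: n_entries [18B, align 2] → 54
+2 tail pad (align 4)
size 56, align 4

56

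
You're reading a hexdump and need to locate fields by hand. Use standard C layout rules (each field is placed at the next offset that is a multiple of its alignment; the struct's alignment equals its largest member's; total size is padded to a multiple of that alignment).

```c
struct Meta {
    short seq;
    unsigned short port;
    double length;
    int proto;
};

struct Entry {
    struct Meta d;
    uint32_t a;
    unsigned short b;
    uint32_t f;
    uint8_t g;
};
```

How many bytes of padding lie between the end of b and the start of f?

2

Meta: @0: seq [2B, align 2] → 2; @2: port [2B, align 2] → 4; +4 pad (align 8); @8: length [8B, align 8] → 16; @16: proto [4B, align 4] → 20; +4 tail pad (align 8); size 24, align 8
@0: d [24B, align 8] → 24
@24: a [4B, align 4] → 28
@28: b [2B, align 2] → 30
+2 pad (align 4)
@32: f [4B, align 4] → 36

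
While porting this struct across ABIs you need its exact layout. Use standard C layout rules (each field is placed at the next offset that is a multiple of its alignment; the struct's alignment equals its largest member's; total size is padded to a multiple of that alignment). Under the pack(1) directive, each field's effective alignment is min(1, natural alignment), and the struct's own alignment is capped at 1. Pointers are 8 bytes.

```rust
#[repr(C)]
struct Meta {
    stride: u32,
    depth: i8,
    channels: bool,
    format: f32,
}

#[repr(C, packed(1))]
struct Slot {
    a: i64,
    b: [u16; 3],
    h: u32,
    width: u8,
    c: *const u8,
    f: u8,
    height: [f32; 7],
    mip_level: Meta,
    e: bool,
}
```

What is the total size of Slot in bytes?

69

Meta: @0: stride [4B, align 4] → 4; @4: depth [1B, align 1] → 5; @5: channels [1B, align 1] → 6; +2 pad (align 4); @8: format [4B, align 4] → 12; size 12, align 4
@0: a [8B, align 1] → 8
@8: b [6B, align 1] → 14
@14: h [4B, align 1] → 18
@18: width [1B, align 1] → 19
@19: c [8B, align 1] → 27
@27: f [1B, align 1] → 28
@28: height [28B, align 1] → 56
@56: mip_level [12B, align 1] → 68
@68: e [1B, align 1] → 69
size 69, align 1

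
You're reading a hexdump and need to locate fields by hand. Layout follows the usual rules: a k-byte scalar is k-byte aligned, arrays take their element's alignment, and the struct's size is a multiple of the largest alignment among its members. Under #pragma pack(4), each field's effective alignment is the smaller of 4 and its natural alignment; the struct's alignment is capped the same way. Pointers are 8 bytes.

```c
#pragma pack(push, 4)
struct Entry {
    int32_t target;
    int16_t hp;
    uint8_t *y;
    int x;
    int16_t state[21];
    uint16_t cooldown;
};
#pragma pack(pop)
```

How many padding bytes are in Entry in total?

@0: target [4B, align 4] → 4
@4: hp [2B, align 2] → 6
+2 pad (align 4)
@8: y [8B, align 4] → 16
@16: x [4B, align 4] → 20
@20: state [42B, align 2] → 62
@62: cooldown [2B, align 2] → 64
size 64, align 4
data bytes 62, size 64 → padding 2

2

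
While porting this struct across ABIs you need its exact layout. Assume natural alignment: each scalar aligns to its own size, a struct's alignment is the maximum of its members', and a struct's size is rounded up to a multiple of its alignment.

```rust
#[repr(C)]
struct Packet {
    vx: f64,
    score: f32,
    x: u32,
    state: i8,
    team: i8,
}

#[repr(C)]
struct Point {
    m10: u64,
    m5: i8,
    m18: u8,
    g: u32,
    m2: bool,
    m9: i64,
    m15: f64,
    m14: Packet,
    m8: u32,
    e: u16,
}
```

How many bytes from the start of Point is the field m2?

Packet: vx at 0 (size 8, align 8) → ends 8; score at 8 (size 4, align 4) → ends 12; x at 12 (size 4, align 4) → ends 16; state at 16 (size 1, align 1) → ends 17; team at 17 (size 1, align 1) → ends 18; tail pad 6 to reach multiple of 8; total 24 bytes, alignment 8
m10 at 0 (size 8, align 8) → ends 8
m5 at 8 (size 1, align 1) → ends 9
m18 at 9 (size 1, align 1) → ends 10
pad 2 to align 4 for g
g at 12 (size 4, align 4) → ends 16
m2 at 16 (size 1, align 1) → ends 17

16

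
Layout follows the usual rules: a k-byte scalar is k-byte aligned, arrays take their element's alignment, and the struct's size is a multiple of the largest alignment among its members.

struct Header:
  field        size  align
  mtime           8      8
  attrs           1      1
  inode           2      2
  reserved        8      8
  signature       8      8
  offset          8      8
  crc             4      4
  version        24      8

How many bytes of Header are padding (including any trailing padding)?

@0: mtime [8B, align 8] → 8
@8: attrs [1B, align 1] → 9
+1 pad (align 2)
@10: inode [2B, align 2] → 12
+4 pad (align 8)
@16: reserved [8B, align 8] → 24
@24: signature [8B, align 8] → 32
@32: offset [8B, align 8] → 40
@40: crc [4B, align 4] → 44
+4 pad (align 8)
@48: version [24B, align 8] → 72
size 72, align 8
data bytes 63, size 72 → padding 9

9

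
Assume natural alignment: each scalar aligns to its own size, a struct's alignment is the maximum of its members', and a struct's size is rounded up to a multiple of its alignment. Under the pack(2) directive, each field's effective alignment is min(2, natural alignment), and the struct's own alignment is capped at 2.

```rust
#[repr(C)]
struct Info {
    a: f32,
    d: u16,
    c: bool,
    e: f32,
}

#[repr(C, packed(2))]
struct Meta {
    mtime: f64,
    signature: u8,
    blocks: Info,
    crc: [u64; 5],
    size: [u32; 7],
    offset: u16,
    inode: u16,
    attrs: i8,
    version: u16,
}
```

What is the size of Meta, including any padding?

98

Info: 0..4  a  (4B, 4-aligned); 4..6  d  (2B, 2-aligned); 6..7  c  (1B, 1-aligned); 7..8  -- padding (1B); 8..12  e  (4B, 4-aligned); sizeof = 12, alignof = 4
0..8  mtime  (8B, 2-aligned)
8..9  signature  (1B, 1-aligned)
9..10  -- padding (1B)
10..22  blocks  (12B, 2-aligned)
22..62  crc  (40B, 2-aligned)
62..90  size  (28B, 2-aligned)
90..92  offset  (2B, 2-aligned)
92..94  inode  (2B, 2-aligned)
94..95  attrs  (1B, 1-aligned)
95..96  -- padding (1B)
96..98  version  (2B, 2-aligned)
sizeof = 98, alignof = 2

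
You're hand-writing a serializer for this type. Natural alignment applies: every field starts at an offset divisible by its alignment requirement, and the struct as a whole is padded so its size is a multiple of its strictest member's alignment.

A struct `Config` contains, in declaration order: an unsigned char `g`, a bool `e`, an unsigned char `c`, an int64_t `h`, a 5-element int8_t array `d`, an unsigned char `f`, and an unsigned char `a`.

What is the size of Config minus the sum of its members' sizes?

0..1  g  (1B, 1-aligned)
1..2  e  (1B, 1-aligned)
2..3  c  (1B, 1-aligned)
3..8  -- padding (5B)
8..16  h  (8B, 8-aligned)
16..21  d  (5B, 1-aligned)
21..22  f  (1B, 1-aligned)
22..23  a  (1B, 1-aligned)
23..24  -- tail padding (1B)
sizeof = 24, alignof = 8
data bytes 18, size 24 → padding 6

6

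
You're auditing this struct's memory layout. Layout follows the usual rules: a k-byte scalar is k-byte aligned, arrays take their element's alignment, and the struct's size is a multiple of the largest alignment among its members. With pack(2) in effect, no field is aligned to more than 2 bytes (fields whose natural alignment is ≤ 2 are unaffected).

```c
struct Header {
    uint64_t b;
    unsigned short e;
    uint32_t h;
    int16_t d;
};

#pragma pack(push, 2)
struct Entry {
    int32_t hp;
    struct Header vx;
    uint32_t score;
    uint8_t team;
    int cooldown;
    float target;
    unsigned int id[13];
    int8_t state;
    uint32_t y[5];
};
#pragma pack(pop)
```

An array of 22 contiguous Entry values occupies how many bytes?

2552

Header: @0: b [8B, align 8] → 8; @8: e [2B, align 2] → 10; +2 pad (align 4); @12: h [4B, align 4] → 16; @16: d [2B, align 2] → 18; +6 tail pad (align 8); size 24, align 8
@0: hp [4B, align 2] → 4
@4: vx [24B, align 2] → 28
@28: score [4B, align 2] → 32
@32: team [1B, align 1] → 33
+1 pad (align 2)
@34: cooldown [4B, align 2] → 38
@38: target [4B, align 2] → 42
@42: id [52B, align 2] → 94
@94: state [1B, align 1] → 95
+1 pad (align 2)
@96: y [20B, align 2] → 116
size 116, align 2
array of 22: 22 × 116 = 2552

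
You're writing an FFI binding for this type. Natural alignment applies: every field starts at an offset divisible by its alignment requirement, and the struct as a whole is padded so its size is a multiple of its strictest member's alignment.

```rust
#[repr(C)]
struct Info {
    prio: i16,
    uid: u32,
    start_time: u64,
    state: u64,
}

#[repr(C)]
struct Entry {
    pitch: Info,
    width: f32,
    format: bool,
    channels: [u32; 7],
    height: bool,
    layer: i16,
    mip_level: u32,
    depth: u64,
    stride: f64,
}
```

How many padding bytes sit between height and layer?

Info: 0..2  prio  (2B, 2-aligned); 2..4  -- padding (2B); 4..8  uid  (4B, 4-aligned); 8..16  start_time  (8B, 8-aligned); 16..24  state  (8B, 8-aligned); sizeof = 24, alignof = 8
0..24  pitch  (24B, 8-aligned)
24..28  width  (4B, 4-aligned)
28..29  format  (1B, 1-aligned)
29..32  -- padding (3B)
32..60  channels  (28B, 4-aligned)
60..61  height  (1B, 1-aligned)
61..62  -- padding (1B)
62..64  layer  (2B, 2-aligned)

1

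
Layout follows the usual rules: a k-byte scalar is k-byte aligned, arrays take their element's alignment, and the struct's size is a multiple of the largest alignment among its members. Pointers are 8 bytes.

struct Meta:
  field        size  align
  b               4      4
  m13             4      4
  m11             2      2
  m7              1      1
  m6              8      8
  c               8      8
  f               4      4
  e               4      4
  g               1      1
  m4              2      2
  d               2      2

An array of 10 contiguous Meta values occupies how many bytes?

@0: b [4B, align 4] → 4
@4: m13 [4B, align 4] → 8
@8: m11 [2B, align 2] → 10
@10: m7 [1B, align 1] → 11
+5 pad (align 8)
@16: m6 [8B, align 8] → 24
@24: c [8B, align 8] → 32
@32: f [4B, align 4] → 36
@36: e [4B, align 4] → 40
@40: g [1B, align 1] → 41
+1 pad (align 2)
@42: m4 [2B, align 2] → 44
@44: d [2B, align 2] → 46
+2 tail pad (align 8)
size 48, align 8
array of 10: 10 × 48 = 480

480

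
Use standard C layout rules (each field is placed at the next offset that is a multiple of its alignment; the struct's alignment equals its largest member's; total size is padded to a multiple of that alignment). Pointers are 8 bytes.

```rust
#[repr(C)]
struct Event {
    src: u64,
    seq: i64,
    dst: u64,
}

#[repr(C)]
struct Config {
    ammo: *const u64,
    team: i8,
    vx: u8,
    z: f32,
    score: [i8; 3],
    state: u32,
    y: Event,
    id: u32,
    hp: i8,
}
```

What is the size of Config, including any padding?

56 bytes

Event: @0: src [8B, align 8] → 8; @8: seq [8B, align 8] → 16; @16: dst [8B, align 8] → 24; size 24, align 8
@0: ammo [8B, align 8] → 8
@8: team [1B, align 1] → 9
@9: vx [1B, align 1] → 10
+2 pad (align 4)
@12: z [4B, align 4] → 16
@16: score [3B, align 1] → 19
+1 pad (align 4)
@20: state [4B, align 4] → 24
@24: y [24B, align 8] → 48
@48: id [4B, align 4] → 52
@52: hp [1B, align 1] → 53
+3 tail pad (align 8)
size 56, align 8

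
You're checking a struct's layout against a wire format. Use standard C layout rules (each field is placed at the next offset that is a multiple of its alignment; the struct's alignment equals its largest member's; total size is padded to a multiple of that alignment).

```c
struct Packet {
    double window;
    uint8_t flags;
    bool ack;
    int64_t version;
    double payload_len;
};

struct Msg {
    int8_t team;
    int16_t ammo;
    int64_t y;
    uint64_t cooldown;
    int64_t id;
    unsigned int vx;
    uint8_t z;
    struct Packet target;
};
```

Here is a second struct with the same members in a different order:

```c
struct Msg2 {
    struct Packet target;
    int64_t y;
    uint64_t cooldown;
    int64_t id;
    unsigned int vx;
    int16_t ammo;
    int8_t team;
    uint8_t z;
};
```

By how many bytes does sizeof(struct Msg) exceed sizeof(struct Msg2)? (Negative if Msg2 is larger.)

8

Packet: window at 0 (size 8, align 8) → ends 8; flags at 8 (size 1, align 1) → ends 9; ack at 9 (size 1, align 1) → ends 10; pad 6 to align 8 for version; version at 16 (size 8, align 8) → ends 24; payload_len at 24 (size 8, align 8) → ends 32; total 32 bytes, alignment 8
team at 0 (size 1, align 1) → ends 1
pad 1 to align 2 for ammo
ammo at 2 (size 2, align 2) → ends 4
pad 4 to align 8 for y
y at 8 (size 8, align 8) → ends 16
cooldown at 16 (size 8, align 8) → ends 24
id at 24 (size 8, align 8) → ends 32
vx at 32 (size 4, align 4) → ends 36
z at 36 (size 1, align 1) → ends 37
pad 3 to align 8 for target
target at 40 (size 32, align 8) → ends 72
total 72 bytes, alignment 8
— Msg2 —
target at 0 (size 32, align 8) → ends 32
y at 32 (size 8, align 8) → ends 40
cooldown at 40 (size 8, align 8) → ends 48
id at 48 (size 8, align 8) → ends 56
vx at 56 (size 4, align 4) → ends 60
ammo at 60 (size 2, align 2) → ends 62
team at 62 (size 1, align 1) → ends 63
z at 63 (size 1, align 1) → ends 64
total 64 bytes, alignment 8
72 − 64 = 8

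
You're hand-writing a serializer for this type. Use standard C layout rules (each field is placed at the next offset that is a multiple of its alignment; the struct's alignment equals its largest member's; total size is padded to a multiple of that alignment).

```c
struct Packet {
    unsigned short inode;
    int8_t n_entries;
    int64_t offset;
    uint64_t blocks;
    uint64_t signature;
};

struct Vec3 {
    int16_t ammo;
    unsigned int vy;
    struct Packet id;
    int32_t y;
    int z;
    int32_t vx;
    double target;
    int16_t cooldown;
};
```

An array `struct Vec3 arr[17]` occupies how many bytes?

Packet: @0: inode [2B, align 2] → 2; @2: n_entries [1B, align 1] → 3; +5 pad (align 8); @8: offset [8B, align 8] → 16; @16: blocks [8B, align 8] → 24; @24: signature [8B, align 8] → 32; size 32, align 8
@0: ammo [2B, align 2] → 2
+2 pad (align 4)
@4: vy [4B, align 4] → 8
@8: id [32B, align 8] → 40
@40: y [4B, align 4] → 44
@44: z [4B, align 4] → 48
@48: vx [4B, align 4] → 52
+4 pad (align 8)
@56: target [8B, align 8] → 64
@64: cooldown [2B, align 2] → 66
+6 tail pad (align 8)
size 72, align 8
array of 17: 17 × 72 = 1224

1224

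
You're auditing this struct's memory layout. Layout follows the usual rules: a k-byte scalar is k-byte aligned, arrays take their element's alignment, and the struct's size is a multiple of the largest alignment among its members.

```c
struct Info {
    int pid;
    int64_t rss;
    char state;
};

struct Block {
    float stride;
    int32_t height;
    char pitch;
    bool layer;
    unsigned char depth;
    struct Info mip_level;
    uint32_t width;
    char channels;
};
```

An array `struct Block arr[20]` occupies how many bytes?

960

Info: 0..4  pid  (4B, 4-aligned); 4..8  -- padding (4B); 8..16  rss  (8B, 8-aligned); 16..17  state  (1B, 1-aligned); 17..24  -- tail padding (7B); sizeof = 24, alignof = 8
0..4  stride  (4B, 4-aligned)
4..8  height  (4B, 4-aligned)
8..9  pitch  (1B, 1-aligned)
9..10  layer  (1B, 1-aligned)
10..11  depth  (1B, 1-aligned)
11..16  -- padding (5B)
16..40  mip_level  (24B, 8-aligned)
40..44  width  (4B, 4-aligned)
44..45  channels  (1B, 1-aligned)
45..48  -- tail padding (3B)
sizeof = 48, alignof = 8
array of 20: 20 × 48 = 960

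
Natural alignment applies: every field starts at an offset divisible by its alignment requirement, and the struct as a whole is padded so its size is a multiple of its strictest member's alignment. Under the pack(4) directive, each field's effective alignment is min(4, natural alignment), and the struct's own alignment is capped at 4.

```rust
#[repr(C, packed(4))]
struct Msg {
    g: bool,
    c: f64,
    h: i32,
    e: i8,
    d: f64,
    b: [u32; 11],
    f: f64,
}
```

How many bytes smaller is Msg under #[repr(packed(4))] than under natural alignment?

8

natural layout:
  @0: g [1B, align 1] → 1
  +7 pad (align 8)
  @8: c [8B, align 8] → 16
  @16: h [4B, align 4] → 20
  @20: e [1B, align 1] → 21
  +3 pad (align 8)
  @24: d [8B, align 8] → 32
  @32: b [44B, align 4] → 76
  +4 pad (align 8)
  @80: f [8B, align 8] → 88
  size 88, align 8
packed(4) layout:
  @0: g [1B, align 1] → 1
  +3 pad (align 4)
  @4: c [8B, align 4] → 12
  @12: h [4B, align 4] → 16
  @16: e [1B, align 1] → 17
  +3 pad (align 4)
  @20: d [8B, align 4] → 28
  @28: b [44B, align 4] → 72
  @72: f [8B, align 4] → 80
  size 80, align 4
88 − 80 = 8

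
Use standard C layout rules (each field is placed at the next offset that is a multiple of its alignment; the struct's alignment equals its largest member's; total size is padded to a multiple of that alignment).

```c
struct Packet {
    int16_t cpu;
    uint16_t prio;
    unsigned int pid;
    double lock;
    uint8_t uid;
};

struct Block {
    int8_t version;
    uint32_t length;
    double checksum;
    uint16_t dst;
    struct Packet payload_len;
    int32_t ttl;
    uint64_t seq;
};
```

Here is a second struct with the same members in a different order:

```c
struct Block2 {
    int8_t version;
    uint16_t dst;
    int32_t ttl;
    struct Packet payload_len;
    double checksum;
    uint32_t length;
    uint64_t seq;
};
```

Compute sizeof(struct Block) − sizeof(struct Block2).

8

Packet: 0..2  cpu  (2B, 2-aligned); 2..4  prio  (2B, 2-aligned); 4..8  pid  (4B, 4-aligned); 8..16  lock  (8B, 8-aligned); 16..17  uid  (1B, 1-aligned); 17..24  -- tail padding (7B); sizeof = 24, alignof = 8
0..1  version  (1B, 1-aligned)
1..4  -- padding (3B)
4..8  length  (4B, 4-aligned)
8..16  checksum  (8B, 8-aligned)
16..18  dst  (2B, 2-aligned)
18..24  -- padding (6B)
24..48  payload_len  (24B, 8-aligned)
48..52  ttl  (4B, 4-aligned)
52..56  -- padding (4B)
56..64  seq  (8B, 8-aligned)
sizeof = 64, alignof = 8
— Block2 —
0..1  version  (1B, 1-aligned)
1..2  -- padding (1B)
2..4  dst  (2B, 2-aligned)
4..8  ttl  (4B, 4-aligned)
8..32  payload_len  (24B, 8-aligned)
32..40  checksum  (8B, 8-aligned)
40..44  length  (4B, 4-aligned)
44..48  -- padding (4B)
48..56  seq  (8B, 8-aligned)
sizeof = 56, alignof = 8
64 − 56 = 8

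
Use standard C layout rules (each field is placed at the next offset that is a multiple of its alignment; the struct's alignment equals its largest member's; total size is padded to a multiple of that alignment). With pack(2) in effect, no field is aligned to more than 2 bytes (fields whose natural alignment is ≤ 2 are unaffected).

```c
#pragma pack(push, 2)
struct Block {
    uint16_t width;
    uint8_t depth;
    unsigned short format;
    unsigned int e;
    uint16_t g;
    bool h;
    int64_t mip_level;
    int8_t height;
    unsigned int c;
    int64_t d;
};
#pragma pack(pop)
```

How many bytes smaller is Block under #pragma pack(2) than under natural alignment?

natural layout:
  @0: width [2B, align 2] → 2
  @2: depth [1B, align 1] → 3
  +1 pad (align 2)
  @4: format [2B, align 2] → 6
  +2 pad (align 4)
  @8: e [4B, align 4] → 12
  @12: g [2B, align 2] → 14
  @14: h [1B, align 1] → 15
  +1 pad (align 8)
  @16: mip_level [8B, align 8] → 24
  @24: height [1B, align 1] → 25
  +3 pad (align 4)
  @28: c [4B, align 4] → 32
  @32: d [8B, align 8] → 40
  size 40, align 8
packed(2) layout:
  @0: width [2B, align 2] → 2
  @2: depth [1B, align 1] → 3
  +1 pad (align 2)
  @4: format [2B, align 2] → 6
  @6: e [4B, align 2] → 10
  @10: g [2B, align 2] → 12
  @12: h [1B, align 1] → 13
  +1 pad (align 2)
  @14: mip_level [8B, align 2] → 22
  @22: height [1B, align 1] → 23
  +1 pad (align 2)
  @24: c [4B, align 2] → 28
  @28: d [8B, align 2] → 36
  size 36, align 2
40 − 36 = 4

4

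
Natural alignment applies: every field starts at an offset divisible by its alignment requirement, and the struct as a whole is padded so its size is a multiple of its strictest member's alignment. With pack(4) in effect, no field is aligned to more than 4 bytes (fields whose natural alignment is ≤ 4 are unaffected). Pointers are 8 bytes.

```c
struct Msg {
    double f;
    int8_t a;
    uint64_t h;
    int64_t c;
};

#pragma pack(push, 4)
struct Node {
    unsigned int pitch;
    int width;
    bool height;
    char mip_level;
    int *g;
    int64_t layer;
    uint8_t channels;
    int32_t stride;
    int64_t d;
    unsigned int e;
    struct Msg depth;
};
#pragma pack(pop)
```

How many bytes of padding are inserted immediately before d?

0

Msg: 0..8  f  (8B, 8-aligned); 8..9  a  (1B, 1-aligned); 9..16  -- padding (7B); 16..24  h  (8B, 8-aligned); 24..32  c  (8B, 8-aligned); sizeof = 32, alignof = 8
0..4  pitch  (4B, 4-aligned)
4..8  width  (4B, 4-aligned)
8..9  height  (1B, 1-aligned)
9..10  mip_level  (1B, 1-aligned)
10..12  -- padding (2B)
12..20  g  (8B, 4-aligned)
20..28  layer  (8B, 4-aligned)
28..29  channels  (1B, 1-aligned)
29..32  -- padding (3B)
32..36  stride  (4B, 4-aligned)
36..44  d  (8B, 4-aligned)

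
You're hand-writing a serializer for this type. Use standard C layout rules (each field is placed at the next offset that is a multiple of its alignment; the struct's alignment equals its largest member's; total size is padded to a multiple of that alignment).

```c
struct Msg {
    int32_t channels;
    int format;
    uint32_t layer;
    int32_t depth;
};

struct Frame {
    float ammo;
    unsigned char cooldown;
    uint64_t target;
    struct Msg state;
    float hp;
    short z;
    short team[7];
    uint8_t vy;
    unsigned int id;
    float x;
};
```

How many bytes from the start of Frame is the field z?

36

Msg: 0..4  channels  (4B, 4-aligned); 4..8  format  (4B, 4-aligned); 8..12  layer  (4B, 4-aligned); 12..16  depth  (4B, 4-aligned); sizeof = 16, alignof = 4
0..4  ammo  (4B, 4-aligned)
4..5  cooldown  (1B, 1-aligned)
5..8  -- padding (3B)
8..16  target  (8B, 8-aligned)
16..32  state  (16B, 4-aligned)
32..36  hp  (4B, 4-aligned)
36..38  z  (2B, 2-aligned)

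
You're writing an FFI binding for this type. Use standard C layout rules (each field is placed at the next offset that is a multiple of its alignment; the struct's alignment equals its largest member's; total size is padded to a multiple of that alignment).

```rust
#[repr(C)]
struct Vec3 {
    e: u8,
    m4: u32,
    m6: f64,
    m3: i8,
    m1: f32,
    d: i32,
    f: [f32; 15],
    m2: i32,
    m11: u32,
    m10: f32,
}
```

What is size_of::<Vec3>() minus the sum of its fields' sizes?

e at 0 (size 1, align 1) → ends 1
pad 3 to align 4 for m4
m4 at 4 (size 4, align 4) → ends 8
m6 at 8 (size 8, align 8) → ends 16
m3 at 16 (size 1, align 1) → ends 17
pad 3 to align 4 for m1
m1 at 20 (size 4, align 4) → ends 24
d at 24 (size 4, align 4) → ends 28
f at 28 (size 60, align 4) → ends 88
m2 at 88 (size 4, align 4) → ends 92
m11 at 92 (size 4, align 4) → ends 96
m10 at 96 (size 4, align 4) → ends 100
tail pad 4 to reach multiple of 8
total 104 bytes, alignment 8
data bytes 94, size 104 → padding 10

10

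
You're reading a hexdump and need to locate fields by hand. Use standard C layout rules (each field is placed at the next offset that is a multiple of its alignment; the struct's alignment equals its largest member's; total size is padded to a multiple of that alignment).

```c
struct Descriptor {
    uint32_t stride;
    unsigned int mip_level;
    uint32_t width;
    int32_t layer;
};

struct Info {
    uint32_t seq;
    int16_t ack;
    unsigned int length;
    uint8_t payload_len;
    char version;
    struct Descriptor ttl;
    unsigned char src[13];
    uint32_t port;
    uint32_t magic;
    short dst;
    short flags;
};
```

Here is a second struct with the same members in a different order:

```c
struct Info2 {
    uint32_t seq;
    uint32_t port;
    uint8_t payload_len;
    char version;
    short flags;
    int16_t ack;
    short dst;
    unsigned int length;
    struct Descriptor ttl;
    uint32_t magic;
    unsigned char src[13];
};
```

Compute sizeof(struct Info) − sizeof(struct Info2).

4

Descriptor: stride at 0 (size 4, align 4) → ends 4; mip_level at 4 (size 4, align 4) → ends 8; width at 8 (size 4, align 4) → ends 12; layer at 12 (size 4, align 4) → ends 16; total 16 bytes, alignment 4
seq at 0 (size 4, align 4) → ends 4
ack at 4 (size 2, align 2) → ends 6
pad 2 to align 4 for length
length at 8 (size 4, align 4) → ends 12
payload_len at 12 (size 1, align 1) → ends 13
version at 13 (size 1, align 1) → ends 14
pad 2 to align 4 for ttl
ttl at 16 (size 16, align 4) → ends 32
src at 32 (size 13, align 1) → ends 45
pad 3 to align 4 for port
port at 48 (size 4, align 4) → ends 52
magic at 52 (size 4, align 4) → ends 56
dst at 56 (size 2, align 2) → ends 58
flags at 58 (size 2, align 2) → ends 60
total 60 bytes, alignment 4
— Info2 —
seq at 0 (size 4, align 4) → ends 4
port at 4 (size 4, align 4) → ends 8
payload_len at 8 (size 1, align 1) → ends 9
version at 9 (size 1, align 1) → ends 10
flags at 10 (size 2, align 2) → ends 12
ack at 12 (size 2, align 2) → ends 14
dst at 14 (size 2, align 2) → ends 16
length at 16 (size 4, align 4) → ends 20
ttl at 20 (size 16, align 4) → ends 36
magic at 36 (size 4, align 4) → ends 40
src at 40 (size 13, align 1) → ends 53
tail pad 3 to reach multiple of 4
total 56 bytes, alignment 4
60 − 56 = 4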